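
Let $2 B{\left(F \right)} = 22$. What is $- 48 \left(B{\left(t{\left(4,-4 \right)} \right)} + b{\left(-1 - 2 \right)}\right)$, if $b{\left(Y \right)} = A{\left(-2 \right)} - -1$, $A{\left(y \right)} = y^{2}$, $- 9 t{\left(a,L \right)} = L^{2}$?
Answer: $-768$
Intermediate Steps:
$t{\left(a,L \right)} = - \frac{L^{2}}{9}$
$B{\left(F \right)} = 11$ ($B{\left(F \right)} = \frac{1}{2} \cdot 22 = 11$)
$b{\left(Y \right)} = 5$ ($b{\left(Y \right)} = \left(-2\right)^{2} - -1 = 4 + 1 = 5$)
$- 48 \left(B{\left(t{\left(4,-4 \right)} \right)} + b{\left(-1 - 2 \right)}\right) = - 48 \left(11 + 5\right) = \left(-48\right) 16 = -768$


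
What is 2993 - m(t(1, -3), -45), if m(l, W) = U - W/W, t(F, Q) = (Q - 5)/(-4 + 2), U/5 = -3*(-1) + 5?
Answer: 2954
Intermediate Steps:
U = 40 (U = 5*(-3*(-1) + 5) = 5*(3 + 5) = 5*8 = 40)
t(F, Q) = 5/2 - Q/2 (t(F, Q) = (-5 + Q)/(-2) = (-5 + Q)*(-½) = 5/2 - Q/2)
m(l, W) = 39 (m(l, W) = 40 - W/W = 40 - 1*1 = 40 - 1 = 39)
2993 - m(t(1, -3), -45) = 2993 - 1*39 = 2993 - 39 = 2954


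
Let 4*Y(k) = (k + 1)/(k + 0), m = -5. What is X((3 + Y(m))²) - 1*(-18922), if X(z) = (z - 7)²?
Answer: 11832811/625 ≈ 18933.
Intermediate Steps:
Y(k) = (1 + k)/(4*k) (Y(k) = ((k + 1)/(k + 0))/4 = ((1 + k)/k)/4 = (1 + k)/(4*k))
X(z) = (-7 + z)²
X((3 + Y(m))²) - 1*(-18922) = (-7 + (3 + (¼)*(1 - 5)/(-5))²)² - 1*(-18922) = (-7 + (3 + (¼)*(-⅕)*(-4))²)² + 18922 = (-7 + (3 + ⅕)²)² + 18922 = (-7 + (16/5)²)² + 18922 = (-7 + 256/25)² + 18922 = (81/25)² + 18922 = 6561/625 + 18922 = 11832811/625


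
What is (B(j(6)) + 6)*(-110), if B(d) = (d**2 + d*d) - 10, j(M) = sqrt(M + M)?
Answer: -2200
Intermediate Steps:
j(M) = sqrt(2)*sqrt(M) (j(M) = sqrt(2*M) = sqrt(2)*sqrt(M))
B(d) = -10 + 2*d**2 (B(d) = (d**2 + d**2) - 10 = 2*d**2 - 10 = -10 + 2*d**2)
(B(j(6)) + 6)*(-110) = ((-10 + 2*(sqrt(2)*sqrt(6))**2) + 6)*(-110) = ((-10 + 2*(2*sqrt(3))**2) + 6)*(-110) = ((-10 + 2*12) + 6)*(-110) = ((-10 + 24) + 6)*(-110) = (14 + 6)*(-110) = 20*(-110) = -2200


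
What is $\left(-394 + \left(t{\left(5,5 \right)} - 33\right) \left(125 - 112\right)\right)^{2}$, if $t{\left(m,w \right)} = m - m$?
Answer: $677329$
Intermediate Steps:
$t{\left(m,w \right)} = 0$
$\left(-394 + \left(t{\left(5,5 \right)} - 33\right) \left(125 - 112\right)\right)^{2} = \left(-394 + \left(0 - 33\right) \left(125 - 112\right)\right)^{2} = \left(-394 - 429\right)^{2} = \left(-823\right)^{2} = 677329$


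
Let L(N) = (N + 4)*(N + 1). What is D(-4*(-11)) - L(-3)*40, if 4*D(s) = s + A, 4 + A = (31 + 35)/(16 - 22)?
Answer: 349/4 ≈ 87.250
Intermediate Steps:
A = -15 (A = -4 + (31 + 35)/(16 - 22) = -4 + 66/(-6) = -4 + 66*(-1/6) = -4 - 11 = -15)
L(N) = (1 + N)*(4 + N) (L(N) = (4 + N)*(1 + N) = (1 + N)*(4 + N))
D(s) = -15/4 + s/4 (D(s) = (s - 15)/4 = (-15 + s)/4 = -15/4 + s/4)
D(-4*(-11)) - L(-3)*40 = (-15/4 + (-4*(-11))/4) - (4 + (-3)**2 + 5*(-3))*40 = (-15/4 + (1/4)*44) - (4 + 9 - 15)*40 = (-15/4 + 11) - (-2)*40 = 29/4 - 1*(-80) = 29/4 + 80 = 349/4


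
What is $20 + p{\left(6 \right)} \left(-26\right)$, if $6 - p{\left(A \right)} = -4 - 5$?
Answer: $-370$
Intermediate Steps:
$p{\left(A \right)} = 15$ ($p{\left(A \right)} = 6 - \left(-4 - 5\right) = 6 - -9 = 6 + 9 = 15$)
$20 + p{\left(6 \right)} \left(-26\right) = 20 + 15 \left(-26\right) = 20 - 390 = -370$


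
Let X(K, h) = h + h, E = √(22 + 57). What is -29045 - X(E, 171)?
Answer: -29387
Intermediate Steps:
E = √79 ≈ 8.8882
X(K, h) = 2*h
-29045 - X(E, 171) = -29045 - 2*171 = -29045 - 1*342 = -29045 - 342 = -29387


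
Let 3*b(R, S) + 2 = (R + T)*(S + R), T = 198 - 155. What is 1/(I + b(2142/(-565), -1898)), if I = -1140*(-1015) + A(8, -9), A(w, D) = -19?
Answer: 957675/1084303243889 ≈ 8.8322e-7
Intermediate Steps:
T = 43
b(R, S) = -⅔ + (43 + R)*(R + S)/3 (b(R, S) = -⅔ + ((R + 43)*(S + R))/3 = -⅔ + ((43 + R)*(R + S))/3 = -⅔ + (43 + R)*(R + S)/3)
I = 1157081 (I = -1140*(-1015) - 19 = 1157100 - 19 = 1157081)
1/(I + b(2142/(-565), -1898)) = 1/(1157081 + (-⅔ + (2142/(-565))²/3 + 43*(2142/(-565))/3 + (43/3)*(-1898) + (⅓)*(2142/(-565))*(-1898))) = 1/(1157081 + (-⅔ + (2142*(-1/565))²/3 + 43*(2142*(-1/565))/3 - 81614/3 + (⅓)*(2142*(-1/565))*(-1898))) = 1/(1157081 + (-⅔ + (-2142/565)²/3 + (43/3)*(-2142/565) - 81614/3 + (⅓)*(-2142/565)*(-1898))) = 1/(1157081 + (-⅔ + (⅓)*(4588164/319225) - 30702/565 - 81614/3 + 1355172/565)) = 1/(1157081 + (-⅔ + 1529388/319225 - 30702/565 - 81614/3 + 1355172/565)) = 1/(1157081 - 23804302786/957675) = 1/(1084303243889/957675) = 957675/1084303243889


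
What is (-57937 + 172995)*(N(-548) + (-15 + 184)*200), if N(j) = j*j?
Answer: 38441338032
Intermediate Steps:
N(j) = j**2
(-57937 + 172995)*(N(-548) + (-15 + 184)*200) = (-57937 + 172995)*((-548)**2 + (-15 + 184)*200) = 115058*(300304 + 169*200) = 115058*(300304 + 33800) = 115058*334104 = 38441338032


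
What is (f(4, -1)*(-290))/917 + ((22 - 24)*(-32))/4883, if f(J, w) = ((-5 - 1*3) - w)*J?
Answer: 5672664/639673 ≈ 8.8681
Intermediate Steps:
f(J, w) = J*(-8 - w) (f(J, w) = ((-5 - 3) - w)*J = (-8 - w)*J = J*(-8 - w))
(f(4, -1)*(-290))/917 + ((22 - 24)*(-32))/4883 = (-1*4*(8 - 1)*(-290))/917 + ((22 - 24)*(-32))/4883 = (-1*4*7*(-290))*(1/917) - 2*(-32)*(1/4883) = -28*(-290)*(1/917) + 64*(1/4883) = 8120*(1/917) + 64/4883 = 1160/131 + 64/4883 = 5672664/639673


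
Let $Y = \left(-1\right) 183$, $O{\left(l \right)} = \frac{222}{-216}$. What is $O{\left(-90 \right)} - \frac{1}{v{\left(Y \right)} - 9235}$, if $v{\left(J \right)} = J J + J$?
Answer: $- \frac{890663}{866556} \approx -1.0278$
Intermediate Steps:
$O{\left(l \right)} = - \frac{37}{36}$ ($O{\left(l \right)} = 222 \left(- \frac{1}{216}\right) = - \frac{37}{36}$)
$Y = -183$
$v{\left(J \right)} = J + J^{2}$ ($v{\left(J \right)} = J^{2} + J = J + J^{2}$)
$O{\left(-90 \right)} - \frac{1}{v{\left(Y \right)} - 9235} = - \frac{37}{36} - \frac{1}{- 183 \left(1 - 183\right) - 9235} = - \frac{37}{36} - \frac{1}{\left(-183\right) \left(-182\right) - 9235} = - \frac{37}{36} - \frac{1}{33306 - 9235} = - \frac{37}{36} - \frac{1}{24071} = - \frac{890663}{866556}$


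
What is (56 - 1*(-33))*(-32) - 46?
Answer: -2894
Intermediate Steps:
(56 - 1*(-33))*(-32) - 46 = (56 + 33)*(-32) - 46 = 89*(-32) - 46 = -2848 - 46 = -2894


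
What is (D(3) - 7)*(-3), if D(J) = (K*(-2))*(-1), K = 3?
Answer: 3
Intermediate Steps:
D(J) = 6 (D(J) = (3*(-2))*(-1) = -6*(-1) = 6)
(D(3) - 7)*(-3) = (6 - 7)*(-3) = -1*(-3) = 3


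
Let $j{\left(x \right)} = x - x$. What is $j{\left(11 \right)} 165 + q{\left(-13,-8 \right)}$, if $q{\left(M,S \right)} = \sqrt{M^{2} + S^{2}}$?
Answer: $\sqrt{233} \approx 15.264$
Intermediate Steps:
$j{\left(x \right)} = 0$
$j{\left(11 \right)} 165 + q{\left(-13,-8 \right)} = 0 \cdot 165 + \sqrt{\left(-13\right)^{2} + \left(-8\right)^{2}} = 0 + \sqrt{169 + 64} = 0 + \sqrt{233} = \sqrt{233}$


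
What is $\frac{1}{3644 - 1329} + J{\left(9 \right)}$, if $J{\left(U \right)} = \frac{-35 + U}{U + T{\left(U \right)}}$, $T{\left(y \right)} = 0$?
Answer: $- \frac{60181}{20835} \approx -2.8885$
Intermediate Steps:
$J{\left(U \right)} = \frac{-35 + U}{U}$ ($J{\left(U \right)} = \frac{-35 + U}{U + 0} = \frac{-35 + U}{U}$)
$\frac{1}{3644 - 1329} + J{\left(9 \right)} = \frac{1}{3644 - 1329} + \frac{-35 + 9}{9} = \frac{1}{2315} + \frac{1}{9} \left(-26\right) = \frac{1}{2315} - \frac{26}{9} = - \frac{60181}{20835}$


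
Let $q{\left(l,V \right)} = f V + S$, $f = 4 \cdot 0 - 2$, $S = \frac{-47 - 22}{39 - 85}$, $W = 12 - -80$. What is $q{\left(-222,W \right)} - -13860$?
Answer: $\frac{27355}{2} \approx 13678.0$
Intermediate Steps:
$W = 92$ ($W = 12 + 80 = 92$)
$S = \frac{3}{2}$ ($S = - \frac{69}{-46} = \left(-69\right) \left(- \frac{1}{46}\right) = \frac{3}{2} \approx 1.5$)
$f = -2$ ($f = 0 - 2 = -2$)
$q{\left(l,V \right)} = \frac{3}{2} - 2 V$ ($q{\left(l,V \right)} = - 2 V + \frac{3}{2} = \frac{3}{2} - 2 V$)
$q{\left(-222,W \right)} - -13860 = \left(\frac{3}{2} - 184\right) - -13860 = \left(\frac{3}{2} - 184\right) + 13860 = - \frac{365}{2} + 13860 = \frac{27355}{2}$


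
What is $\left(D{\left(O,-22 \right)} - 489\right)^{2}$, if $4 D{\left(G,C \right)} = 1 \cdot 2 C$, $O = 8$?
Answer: $250000$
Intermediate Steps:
$D{\left(G,C \right)} = \frac{C}{2}$ ($D{\left(G,C \right)} = \frac{1 \cdot 2 C}{4} = \frac{2 C}{4} = \frac{C}{2}$)
$\left(D{\left(O,-22 \right)} - 489\right)^{2} = \left(\frac{1}{2} \left(-22\right) - 489\right)^{2} = \left(-11 - 489\right)^{2} = \left(-500\right)^{2} = 250000$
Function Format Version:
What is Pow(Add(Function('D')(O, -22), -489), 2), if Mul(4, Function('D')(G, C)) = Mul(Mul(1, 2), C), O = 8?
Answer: 250000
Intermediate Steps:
Function('D')(G, C) = Mul(Rational(1, 2), C) (Function('D')(G, C) = Mul(Rational(1, 4), Mul(Mul(1, 2), C)) = Mul(Rational(1, 4), Mul(2, C)) = Mul(Rational(1, 2), C))
Pow(Add(Function('D')(O, -22), -489), 2) = Pow(Add(Mul(Rational(1, 2), -22), -489), 2) = Pow(Add(-11, -489), 2) = Pow(-500, 2) = 250000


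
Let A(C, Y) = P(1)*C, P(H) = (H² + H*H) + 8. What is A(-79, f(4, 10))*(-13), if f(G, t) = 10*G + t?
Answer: 10270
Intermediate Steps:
f(G, t) = t + 10*G
P(H) = 8 + 2*H² (P(H) = (H² + H²) + 8 = 2*H² + 8 = 8 + 2*H²)
A(C, Y) = 10*C (A(C, Y) = (8 + 2*1²)*C = (8 + 2*1)*C = (8 + 2)*C = 10*C)
A(-79, f(4, 10))*(-13) = (10*(-79))*(-13) = -790*(-13) = 10270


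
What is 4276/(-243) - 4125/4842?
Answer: -2411863/130734 ≈ -18.449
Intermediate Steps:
4276/(-243) - 4125/4842 = 4276*(-1/243) - 4125*1/4842 = -4276/243 - 1375/1614 = -2411863/130734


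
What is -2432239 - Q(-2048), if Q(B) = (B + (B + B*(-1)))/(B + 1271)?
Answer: -1889851751/777 ≈ -2.4322e+6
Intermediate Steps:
Q(B) = B/(1271 + B) (Q(B) = (B + (B - B))/(1271 + B) = (B + 0)/(1271 + B) = B/(1271 + B))
-2432239 - Q(-2048) = -2432239 - (-2048)/(1271 - 2048) = -2432239 - (-2048)/(-777) = -2432239 - (-2048)*(-1)/777 = -2432239 - 1*2048/777 = -2432239 - 2048/777 = -1889851751/777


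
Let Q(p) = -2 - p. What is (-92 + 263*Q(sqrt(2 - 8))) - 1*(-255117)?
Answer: 254499 - 263*I*sqrt(6) ≈ 2.545e+5 - 644.22*I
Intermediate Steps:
(-92 + 263*Q(sqrt(2 - 8))) - 1*(-255117) = (-92 + 263*(-2 - sqrt(2 - 8))) - 1*(-255117) = (-92 + 263*(-2 - sqrt(-6))) + 255117 = (-92 + 263*(-2 - I*sqrt(6))) + 255117 = (-92 + (-526 - 263*I*sqrt(6))) + 255117 = (-618 - 263*I*sqrt(6)) + 255117 = 254499 - 263*I*sqrt(6)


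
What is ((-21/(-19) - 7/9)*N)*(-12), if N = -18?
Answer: 1344/19 ≈ 70.737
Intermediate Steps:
((-21/(-19) - 7/9)*N)*(-12) = ((-21/(-19) - 7/9)*(-18))*(-12) = ((-21*(-1/19) - 7*⅑)*(-18))*(-12) = ((21/19 - 7/9)*(-18))*(-12) = ((56/171)*(-18))*(-12) = -112/19*(-12) = 1344/19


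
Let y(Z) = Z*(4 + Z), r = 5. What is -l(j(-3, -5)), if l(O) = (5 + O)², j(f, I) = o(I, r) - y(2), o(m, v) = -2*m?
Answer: -9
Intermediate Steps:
j(f, I) = -12 - 2*I (j(f, I) = -2*I - 2*(4 + 2) = -2*I - 2*6 = -2*I - 1*12 = -2*I - 12 = -12 - 2*I)
-l(j(-3, -5)) = -(5 + (-12 - 2*(-5)))² = -(5 + (-12 + 10))² = -(5 - 2)² = -1*3² = -1*9 = -9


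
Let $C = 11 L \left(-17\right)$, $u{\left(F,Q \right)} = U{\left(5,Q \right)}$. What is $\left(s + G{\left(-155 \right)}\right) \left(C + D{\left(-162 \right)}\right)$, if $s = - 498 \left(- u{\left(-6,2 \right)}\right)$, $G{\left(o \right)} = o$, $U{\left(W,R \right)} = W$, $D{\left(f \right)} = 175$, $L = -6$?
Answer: $3028495$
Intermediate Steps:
$u{\left(F,Q \right)} = 5$
$s = 2490$ ($s = - 498 \left(\left(-1\right) 5\right) = \left(-498\right) \left(-5\right) = 2490$)
$C = 1122$ ($C = 11 \left(-6\right) \left(-17\right) = \left(-66\right) \left(-17\right) = 1122$)
$\left(s + G{\left(-155 \right)}\right) \left(C + D{\left(-162 \right)}\right) = \left(2490 - 155\right) \left(1122 + 175\right) = 2335 \cdot 1297 = 3028495$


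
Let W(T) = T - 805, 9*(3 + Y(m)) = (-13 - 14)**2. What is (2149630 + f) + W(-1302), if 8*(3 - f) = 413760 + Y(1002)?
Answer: 8383185/4 ≈ 2.0958e+6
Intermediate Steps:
Y(m) = 78 (Y(m) = -3 + (-13 - 14)**2/9 = -3 + (1/9)*(-27)**2 = -3 + (1/9)*729 = -3 + 81 = 78)
f = -206907/4 (f = 3 - (413760 + 78)/8 = 3 - 1/8*413838 = 3 - 206919/4 = -206907/4 ≈ -51727.)
W(T) = -805 + T
(2149630 + f) + W(-1302) = (2149630 - 206907/4) + (-805 - 1302) = 8391613/4 - 2107 = 8383185/4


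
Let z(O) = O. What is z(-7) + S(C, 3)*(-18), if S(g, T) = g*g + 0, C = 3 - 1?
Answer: -79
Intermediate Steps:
C = 2
S(g, T) = g² (S(g, T) = g² + 0 = g²)
z(-7) + S(C, 3)*(-18) = -7 + 2²*(-18) = -7 + 4*(-18) = -7 - 72 = -79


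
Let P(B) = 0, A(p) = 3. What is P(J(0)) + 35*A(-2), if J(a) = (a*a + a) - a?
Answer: 105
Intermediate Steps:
J(a) = a² (J(a) = (a² + a) - a = (a + a²) - a = a²)
P(J(0)) + 35*A(-2) = 0 + 35*3 = 0 + 105 = 105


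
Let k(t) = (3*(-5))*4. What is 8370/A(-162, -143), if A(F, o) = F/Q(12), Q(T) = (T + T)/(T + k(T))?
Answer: 155/6 ≈ 25.833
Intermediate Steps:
k(t) = -60 (k(t) = -15*4 = -60)
Q(T) = 2*T/(-60 + T) (Q(T) = (T + T)/(T - 60) = (2*T)/(-60 + T) = 2*T/(-60 + T))
A(F, o) = -2*F (A(F, o) = F/((2*12/(-60 + 12))) = F/((2*12/(-48))) = F/((2*12*(-1/48))) = F/(-½) = F*(-2) = -2*F)
8370/A(-162, -143) = 8370/((-2*(-162))) = 8370/324 = 8370*(1/324) = 155/6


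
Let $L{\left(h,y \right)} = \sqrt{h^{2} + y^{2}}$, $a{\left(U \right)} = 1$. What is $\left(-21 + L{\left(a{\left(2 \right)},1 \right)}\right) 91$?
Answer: $-1911 + 91 \sqrt{2} \approx -1782.3$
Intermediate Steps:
$\left(-21 + L{\left(a{\left(2 \right)},1 \right)}\right) 91 = \left(-21 + \sqrt{1^{2} + 1^{2}}\right) 91 = \left(-21 + \sqrt{1 + 1}\right) 91 = \left(-21 + \sqrt{2}\right) 91 = -1911 + 91 \sqrt{2}$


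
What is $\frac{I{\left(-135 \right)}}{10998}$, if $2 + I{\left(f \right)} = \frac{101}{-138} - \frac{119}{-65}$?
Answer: $- \frac{8083}{98652060} \approx -8.1934 \cdot 10^{-5}$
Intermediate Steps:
$I{\left(f \right)} = - \frac{8083}{8970}$ ($I{\left(f \right)} = -2 + \left(\frac{101}{-138} - \frac{119}{-65}\right) = -2 + \left(101 \left(- \frac{1}{138}\right) - - \frac{119}{65}\right) = -2 + \left(- \frac{101}{138} + \frac{119}{65}\right) = -2 + \frac{9857}{8970} = - \frac{8083}{8970}$)
$\frac{I{\left(-135 \right)}}{10998} = - \frac{8083}{8970 \cdot 10998} = \left(- \frac{8083}{8970}\right) \frac{1}{10998} = - \frac{8083}{98652060}$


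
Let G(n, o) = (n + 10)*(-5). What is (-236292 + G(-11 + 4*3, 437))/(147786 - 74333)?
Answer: -236347/73453 ≈ -3.2177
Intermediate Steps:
G(n, o) = -50 - 5*n (G(n, o) = (10 + n)*(-5) = -50 - 5*n)
(-236292 + G(-11 + 4*3, 437))/(147786 - 74333) = (-236292 + (-50 - 5*(-11 + 4*3)))/(147786 - 74333) = (-236292 + (-50 - 5*(-11 + 12)))/73453 = (-236292 + (-50 - 5*1))*(1/73453) = (-236292 + (-50 - 5))*(1/73453) = (-236292 - 55)*(1/73453) = -236347*1/73453 = -236347/73453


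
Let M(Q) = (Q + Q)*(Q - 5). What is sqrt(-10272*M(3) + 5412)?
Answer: 2*sqrt(32169) ≈ 358.71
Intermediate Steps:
M(Q) = 2*Q*(-5 + Q) (M(Q) = (2*Q)*(-5 + Q) = 2*Q*(-5 + Q))
sqrt(-10272*M(3) + 5412) = sqrt(-20544*3*(-5 + 3) + 5412) = sqrt(-20544*3*(-2) + 5412) = sqrt(-10272*(-12) + 5412) = sqrt(123264 + 5412) = sqrt(128676) = 2*sqrt(32169)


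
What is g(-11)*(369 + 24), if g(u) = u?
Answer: -4323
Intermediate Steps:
g(-11)*(369 + 24) = -11*(369 + 24) = -11*393 = -4323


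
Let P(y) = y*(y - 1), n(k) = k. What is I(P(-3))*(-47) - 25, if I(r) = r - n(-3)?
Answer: -730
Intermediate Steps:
P(y) = y*(-1 + y)
I(r) = 3 + r (I(r) = r - 1*(-3) = r + 3 = 3 + r)
I(P(-3))*(-47) - 25 = (3 - 3*(-1 - 3))*(-47) - 25 = (3 - 3*(-4))*(-47) - 25 = (3 + 12)*(-47) - 25 = 15*(-47) - 25 = -705 - 25 = -730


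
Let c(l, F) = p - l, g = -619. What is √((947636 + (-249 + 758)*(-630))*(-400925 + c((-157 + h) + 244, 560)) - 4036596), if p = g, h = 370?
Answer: I*√252044995562 ≈ 5.0204e+5*I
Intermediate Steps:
p = -619
c(l, F) = -619 - l
√((947636 + (-249 + 758)*(-630))*(-400925 + c((-157 + h) + 244, 560)) - 4036596) = √((947636 + (-249 + 758)*(-630))*(-400925 + (-619 - ((-157 + 370) + 244))) - 4036596) = √((947636 + 509*(-630))*(-400925 + (-619 - (213 + 244))) - 4036596) = √((947636 - 320670)*(-400925 + (-619 - 1*457)) - 4036596) = √(626966*(-400925 + (-619 - 457)) - 4036596) = √(626966*(-400925 - 1076) - 4036596) = √(626966*(-402001) - 4036596) = √(-252040958966 - 4036596) = √(-252044995562) = I*√252044995562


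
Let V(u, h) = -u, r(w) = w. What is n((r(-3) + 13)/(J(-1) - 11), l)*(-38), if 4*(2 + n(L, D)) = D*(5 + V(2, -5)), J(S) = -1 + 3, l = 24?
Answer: -608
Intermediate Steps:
J(S) = 2
n(L, D) = -2 + 3*D/4 (n(L, D) = -2 + (D*(5 - 1*2))/4 = -2 + (D*(5 - 2))/4 = -2 + (D*3)/4 = -2 + (3*D)/4 = -2 + 3*D/4)
n((r(-3) + 13)/(J(-1) - 11), l)*(-38) = (-2 + (¾)*24)*(-38) = (-2 + 18)*(-38) = 16*(-38) = -608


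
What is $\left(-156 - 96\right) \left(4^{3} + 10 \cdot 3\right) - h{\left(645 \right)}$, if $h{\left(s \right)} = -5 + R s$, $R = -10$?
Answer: $-17233$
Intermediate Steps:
$h{\left(s \right)} = -5 - 10 s$
$\left(-156 - 96\right) \left(4^{3} + 10 \cdot 3\right) - h{\left(645 \right)} = \left(-156 - 96\right) \left(4^{3} + 10 \cdot 3\right) - \left(-5 - 6450\right) = - 252 \left(64 + 30\right) - \left(-5 - 6450\right) = \left(-252\right) 94 - -6455 = -23688 + 6455 = -17233$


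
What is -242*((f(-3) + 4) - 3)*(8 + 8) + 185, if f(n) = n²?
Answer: -38535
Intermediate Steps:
-242*((f(-3) + 4) - 3)*(8 + 8) + 185 = -242*(((-3)² + 4) - 3)*(8 + 8) + 185 = -242*((9 + 4) - 3)*16 + 185 = -242*(13 - 3)*16 + 185 = -2420*16 + 185 = -242*160 + 185 = -38720 + 185 = -38535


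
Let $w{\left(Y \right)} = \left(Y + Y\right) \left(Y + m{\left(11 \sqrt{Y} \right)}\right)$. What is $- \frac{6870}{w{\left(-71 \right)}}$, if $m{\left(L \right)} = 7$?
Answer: $- \frac{3435}{4544} \approx -0.75594$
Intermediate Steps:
$w{\left(Y \right)} = 2 Y \left(7 + Y\right)$ ($w{\left(Y \right)} = \left(Y + Y\right) \left(Y + 7\right) = 2 Y \left(7 + Y\right)$)
$- \frac{6870}{w{\left(-71 \right)}} = - \frac{6870}{2 \left(-71\right) \left(7 - 71\right)} = - \frac{6870}{2 \left(-71\right) \left(-64\right)} = - \frac{6870}{9088} = \left(-6870\right) \frac{1}{9088} = - \frac{3435}{4544}$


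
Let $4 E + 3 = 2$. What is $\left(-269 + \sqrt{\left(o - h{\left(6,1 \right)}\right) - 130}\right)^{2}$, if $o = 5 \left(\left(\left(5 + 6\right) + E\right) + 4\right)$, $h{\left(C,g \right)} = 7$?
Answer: $\frac{\left(538 - i \sqrt{253}\right)^{2}}{4} \approx 72298.0 - 4278.7 i$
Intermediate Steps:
$E = - \frac{1}{4}$ ($E = - \frac{3}{4} + \frac{1}{4} \cdot 2 = - \frac{3}{4} + \frac{1}{2} = - \frac{1}{4} \approx -0.25$)
$o = \frac{295}{4}$ ($o = 5 \left(\left(\left(5 + 6\right) - \frac{1}{4}\right) + 4\right) = 5 \left(\left(11 - \frac{1}{4}\right) + 4\right) = 5 \left(\frac{43}{4} + 4\right) = 5 \cdot \frac{59}{4} = \frac{295}{4} \approx 73.75$)
$\left(-269 + \sqrt{\left(o - h{\left(6,1 \right)}\right) - 130}\right)^{2} = \left(-269 + \sqrt{\left(\frac{295}{4} - 7\right) - 130}\right)^{2} = \left(-269 + \sqrt{\frac{267}{4} - 130}\right)^{2} = \left(-269 + \sqrt{- \frac{253}{4}}\right)^{2} = \left(-269 + \frac{i \sqrt{253}}{2}\right)^{2}$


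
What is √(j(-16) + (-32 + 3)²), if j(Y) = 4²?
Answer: √857 ≈ 29.275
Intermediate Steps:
j(Y) = 16
√(j(-16) + (-32 + 3)²) = √(16 + (-32 + 3)²) = √(16 + (-29)²) = √(16 + 841) = √857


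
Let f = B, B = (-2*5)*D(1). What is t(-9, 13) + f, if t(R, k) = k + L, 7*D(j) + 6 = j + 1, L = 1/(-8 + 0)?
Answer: 1041/56 ≈ 18.589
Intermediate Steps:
L = -⅛ (L = 1/(-8) = -⅛ ≈ -0.12500)
D(j) = -5/7 + j/7 (D(j) = -6/7 + (j + 1)/7 = -6/7 + (1 + j)/7 = -6/7 + (⅐ + j/7) = -5/7 + j/7)
t(R, k) = -⅛ + k (t(R, k) = k - ⅛ = -⅛ + k)
B = 40/7 (B = (-2*5)*(-5/7 + (⅐)*1) = -10*(-5/7 + ⅐) = -10*(-4/7) = 40/7 ≈ 5.7143)
f = 40/7 ≈ 5.7143
t(-9, 13) + f = (-⅛ + 13) + 40/7 = 103/8 + 40/7 = 1041/56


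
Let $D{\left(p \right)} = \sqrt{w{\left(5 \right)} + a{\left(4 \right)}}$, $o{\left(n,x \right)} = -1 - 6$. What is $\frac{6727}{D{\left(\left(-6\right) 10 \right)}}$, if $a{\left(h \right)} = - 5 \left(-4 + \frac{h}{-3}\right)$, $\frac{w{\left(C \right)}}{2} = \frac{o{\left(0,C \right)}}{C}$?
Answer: $\frac{6727 \sqrt{5370}}{358} \approx 1377.0$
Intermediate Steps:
$o{\left(n,x \right)} = -7$ ($o{\left(n,x \right)} = -1 - 6 = -7$)
$w{\left(C \right)} = - \frac{14}{C}$ ($w{\left(C \right)} = 2 \left(- \frac{7}{C}\right) = - \frac{14}{C}$)
$a{\left(h \right)} = 20 + \frac{5 h}{3}$ ($a{\left(h \right)} = - 5 \left(-4 + h \left(- \frac{1}{3}\right)\right) = - 5 \left(-4 - \frac{h}{3}\right) = 20 + \frac{5 h}{3}$)
$D{\left(p \right)} = \frac{\sqrt{5370}}{15}$ ($D{\left(p \right)} = \sqrt{- \frac{14}{5} + \left(20 + \frac{5}{3} \cdot 4\right)} = \sqrt{\left(-14\right) \frac{1}{5} + \left(20 + \frac{20}{3}\right)} = \sqrt{- \frac{14}{5} + \frac{80}{3}} = \sqrt{\frac{358}{15}} = \frac{\sqrt{5370}}{15}$)
$\frac{6727}{D{\left(\left(-6\right) 10 \right)}} = \frac{6727}{\frac{1}{15} \sqrt{5370}} = 6727 \frac{\sqrt{5370}}{358} = \frac{6727 \sqrt{5370}}{358}$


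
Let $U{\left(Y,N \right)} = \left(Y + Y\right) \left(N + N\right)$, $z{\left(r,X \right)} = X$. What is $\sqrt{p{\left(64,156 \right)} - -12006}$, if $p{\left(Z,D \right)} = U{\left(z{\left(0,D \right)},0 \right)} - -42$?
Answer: $4 \sqrt{753} \approx 109.76$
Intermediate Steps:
$U{\left(Y,N \right)} = 4 N Y$ ($U{\left(Y,N \right)} = 2 Y 2 N = 4 N Y$)
$p{\left(Z,D \right)} = 42$ ($p{\left(Z,D \right)} = 4 \cdot 0 D - -42 = 0 + 42 = 42$)
$\sqrt{p{\left(64,156 \right)} - -12006} = \sqrt{42 - -12006} = \sqrt{42 + \left(-10336 + 22342\right)} = \sqrt{42 + 12006} = \sqrt{12048} = 4 \sqrt{753}$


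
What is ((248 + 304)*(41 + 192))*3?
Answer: 385848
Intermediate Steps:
((248 + 304)*(41 + 192))*3 = (552*233)*3 = 128616*3 = 385848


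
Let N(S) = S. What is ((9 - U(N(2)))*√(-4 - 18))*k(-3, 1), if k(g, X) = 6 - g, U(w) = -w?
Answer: 99*I*√22 ≈ 464.35*I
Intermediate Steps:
((9 - U(N(2)))*√(-4 - 18))*k(-3, 1) = ((9 - (-1)*2)*√(-4 - 18))*(6 - 1*(-3)) = ((9 - 1*(-2))*√(-22))*(6 + 3) = ((9 + 2)*(I*√22))*9 = (11*(I*√22))*9 = (11*I*√22)*9 = 99*I*√22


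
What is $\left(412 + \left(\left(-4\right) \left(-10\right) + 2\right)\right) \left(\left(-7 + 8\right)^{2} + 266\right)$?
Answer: $121218$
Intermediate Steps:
$\left(412 + \left(\left(-4\right) \left(-10\right) + 2\right)\right) \left(\left(-7 + 8\right)^{2} + 266\right) = \left(412 + \left(40 + 2\right)\right) \left(1^{2} + 266\right) = \left(412 + 42\right) \left(1 + 266\right) = 454 \cdot 267 = 121218$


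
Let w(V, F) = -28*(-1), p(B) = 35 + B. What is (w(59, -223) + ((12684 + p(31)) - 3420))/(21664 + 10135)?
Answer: 9358/31799 ≈ 0.29429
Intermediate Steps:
w(V, F) = 28
(w(59, -223) + ((12684 + p(31)) - 3420))/(21664 + 10135) = (28 + ((12684 + (35 + 31)) - 3420))/(21664 + 10135) = (28 + ((12684 + 66) - 3420))/31799 = (28 + (12750 - 3420))*(1/31799) = (28 + 9330)*(1/31799) = 9358*(1/31799) = 9358/31799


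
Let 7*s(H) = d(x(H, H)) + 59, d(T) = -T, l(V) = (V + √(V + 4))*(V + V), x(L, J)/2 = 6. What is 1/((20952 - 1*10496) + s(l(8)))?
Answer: 7/73239 ≈ 9.5577e-5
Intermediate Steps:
x(L, J) = 12 (x(L, J) = 2*6 = 12)
l(V) = 2*V*(V + √(4 + V)) (l(V) = (V + √(4 + V))*(2*V) = 2*V*(V + √(4 + V)))
s(H) = 47/7 (s(H) = (-1*12 + 59)/7 = (-12 + 59)/7 = (⅐)*47 = 47/7)
1/((20952 - 1*10496) + s(l(8))) = 1/((20952 - 1*10496) + 47/7) = 1/((20952 - 10496) + 47/7) = 1/(10456 + 47/7) = 1/(73239/7) = 7/73239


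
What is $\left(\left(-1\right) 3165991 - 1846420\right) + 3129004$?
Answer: $-1883407$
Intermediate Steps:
$\left(\left(-1\right) 3165991 - 1846420\right) + 3129004 = \left(-3165991 - 1846420\right) + 3129004 = -5012411 + 3129004 = -1883407$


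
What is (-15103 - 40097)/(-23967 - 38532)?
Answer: 18400/20833 ≈ 0.88321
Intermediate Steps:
(-15103 - 40097)/(-23967 - 38532) = -55200/(-62499) = -55200*(-1/62499) = 18400/20833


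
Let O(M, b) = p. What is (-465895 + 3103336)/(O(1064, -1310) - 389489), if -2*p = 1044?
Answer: -2637441/390011 ≈ -6.7625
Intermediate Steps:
p = -522 (p = -½*1044 = -522)
O(M, b) = -522
(-465895 + 3103336)/(O(1064, -1310) - 389489) = (-465895 + 3103336)/(-522 - 389489) = 2637441/(-390011) = 2637441*(-1/390011) = -2637441/390011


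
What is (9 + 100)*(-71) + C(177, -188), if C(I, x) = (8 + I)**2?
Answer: 26486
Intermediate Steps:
(9 + 100)*(-71) + C(177, -188) = (9 + 100)*(-71) + (8 + 177)**2 = 109*(-71) + 185**2 = -7739 + 34225 = 26486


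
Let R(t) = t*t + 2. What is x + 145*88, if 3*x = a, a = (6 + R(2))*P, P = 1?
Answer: 12764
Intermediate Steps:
R(t) = 2 + t**2 (R(t) = t**2 + 2 = 2 + t**2)
a = 12 (a = (6 + (2 + 2**2))*1 = (6 + (2 + 4))*1 = (6 + 6)*1 = 12*1 = 12)
x = 4 (x = (1/3)*12 = 4)
x + 145*88 = 4 + 145*88 = 4 + 12760 = 12764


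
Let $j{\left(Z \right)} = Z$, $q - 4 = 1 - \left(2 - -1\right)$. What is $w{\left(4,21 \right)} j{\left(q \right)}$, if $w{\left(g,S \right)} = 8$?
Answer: $16$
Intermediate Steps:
$q = 2$ ($q = 4 + \left(1 - \left(2 - -1\right)\right) = 4 + \left(1 - \left(2 + 1\right)\right) = 4 + \left(1 - 3\right) = 4 - 2 = 2$)
$w{\left(4,21 \right)} j{\left(q \right)} = 8 \cdot 2 = 16$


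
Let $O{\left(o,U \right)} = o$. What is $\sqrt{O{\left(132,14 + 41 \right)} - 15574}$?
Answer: $i \sqrt{15442} \approx 124.27 i$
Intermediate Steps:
$\sqrt{O{\left(132,14 + 41 \right)} - 15574} = \sqrt{132 - 15574} = \sqrt{-15442} = i \sqrt{15442}$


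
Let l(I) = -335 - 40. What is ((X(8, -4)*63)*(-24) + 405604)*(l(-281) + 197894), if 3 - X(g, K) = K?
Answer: 78023955380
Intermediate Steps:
X(g, K) = 3 - K
l(I) = -375
((X(8, -4)*63)*(-24) + 405604)*(l(-281) + 197894) = (((3 - 1*(-4))*63)*(-24) + 405604)*(-375 + 197894) = (((3 + 4)*63)*(-24) + 405604)*197519 = ((7*63)*(-24) + 405604)*197519 = (441*(-24) + 405604)*197519 = (-10584 + 405604)*197519 = 395020*197519 = 78023955380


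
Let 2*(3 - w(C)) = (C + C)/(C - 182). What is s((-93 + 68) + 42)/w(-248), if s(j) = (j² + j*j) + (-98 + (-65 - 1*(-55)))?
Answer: 101050/521 ≈ 193.95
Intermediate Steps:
s(j) = -108 + 2*j² (s(j) = (j² + j²) + (-98 + (-65 + 55)) = 2*j² + (-98 - 10) = 2*j² - 108 = -108 + 2*j²)
w(C) = 3 - C/(-182 + C) (w(C) = 3 - (C + C)/(2*(C - 182)) = 3 - 2*C/(2*(-182 + C)) = 3 - C/(-182 + C))
s((-93 + 68) + 42)/w(-248) = (-108 + 2*((-93 + 68) + 42)²)/((2*(-273 - 248)/(-182 - 248))) = (-108 + 2*(-25 + 42)²)/((2*(-521)/(-430))) = (-108 + 2*17²)/((2*(-1/430)*(-521))) = (-108 + 2*289)/(521/215) = (-108 + 578)*(215/521) = 470*(215/521) = 101050/521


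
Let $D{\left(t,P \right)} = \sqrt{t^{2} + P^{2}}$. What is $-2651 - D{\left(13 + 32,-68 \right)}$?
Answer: $-2651 - \sqrt{6649} \approx -2732.5$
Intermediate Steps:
$D{\left(t,P \right)} = \sqrt{P^{2} + t^{2}}$
$-2651 - D{\left(13 + 32,-68 \right)} = -2651 - \sqrt{\left(-68\right)^{2} + \left(13 + 32\right)^{2}} = -2651 - \sqrt{4624 + 45^{2}} = -2651 - \sqrt{4624 + 2025} = -2651 - \sqrt{6649}$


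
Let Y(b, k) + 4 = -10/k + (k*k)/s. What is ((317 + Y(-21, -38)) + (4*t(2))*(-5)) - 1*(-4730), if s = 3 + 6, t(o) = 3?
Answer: 879574/171 ≈ 5143.7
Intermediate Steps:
s = 9
Y(b, k) = -4 - 10/k + k²/9 (Y(b, k) = -4 + (-10/k + (k*k)/9) = -4 + (-10/k + k²*(⅑)) = -4 + (-10/k + k²/9) = -4 - 10/k + k²/9)
((317 + Y(-21, -38)) + (4*t(2))*(-5)) - 1*(-4730) = ((317 + (-4 - 10/(-38) + (⅑)*(-38)²)) + (4*3)*(-5)) - 1*(-4730) = ((317 + (-4 - 10*(-1/38) + (⅑)*1444)) + 12*(-5)) + 4730 = ((317 + (-4 + 5/19 + 1444/9)) - 60) + 4730 = ((317 + 26797/171) - 60) + 4730 = (81004/171 - 60) + 4730 = 70744/171 + 4730 = 879574/171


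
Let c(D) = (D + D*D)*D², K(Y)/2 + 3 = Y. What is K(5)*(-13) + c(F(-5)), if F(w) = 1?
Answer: -50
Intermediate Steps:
K(Y) = -6 + 2*Y
c(D) = D²*(D + D²) (c(D) = (D + D²)*D² = D²*(D + D²))
K(5)*(-13) + c(F(-5)) = (-6 + 2*5)*(-13) + 1³*(1 + 1) = (-6 + 10)*(-13) + 1*2 = 4*(-13) + 2 = -52 + 2 = -50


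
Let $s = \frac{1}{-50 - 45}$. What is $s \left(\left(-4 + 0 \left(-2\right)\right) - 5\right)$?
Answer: $\frac{9}{95} \approx 0.094737$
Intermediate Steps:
$s = - \frac{1}{95}$ ($s = \frac{1}{-95} = - \frac{1}{95} \approx -0.010526$)
$s \left(\left(-4 + 0 \left(-2\right)\right) - 5\right) = - \frac{\left(-4 + 0 \left(-2\right)\right) - 5}{95} = - \frac{\left(-4 + 0\right) - 5}{95} = - \frac{-4 - 5}{95} = \left(- \frac{1}{95}\right) \left(-9\right) = \frac{9}{95}$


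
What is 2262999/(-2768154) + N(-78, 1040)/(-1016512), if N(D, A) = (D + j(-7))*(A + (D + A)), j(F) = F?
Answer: -21777486587/33498354272 ≈ -0.65011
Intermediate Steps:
N(D, A) = (-7 + D)*(D + 2*A) (N(D, A) = (D - 7)*(A + (D + A)) = (-7 + D)*(A + (A + D)) = (-7 + D)*(D + 2*A))
2262999/(-2768154) + N(-78, 1040)/(-1016512) = 2262999/(-2768154) + ((-78)**2 - 14*1040 - 7*(-78) + 2*1040*(-78))/(-1016512) = 2262999*(-1/2768154) + (6084 - 14560 + 546 - 162240)*(-1/1016512) = -754333/922718 - 170170*(-1/1016512) = -754333/922718 + 12155/72608 = -21777486587/33498354272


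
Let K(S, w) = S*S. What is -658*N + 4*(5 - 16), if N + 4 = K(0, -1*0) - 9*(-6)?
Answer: -32944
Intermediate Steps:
K(S, w) = S²
N = 50 (N = -4 + (0² - 9*(-6)) = -4 + (0 + 54) = -4 + 54 = 50)
-658*N + 4*(5 - 16) = -658*50 + 4*(5 - 16) = -32900 + 4*(-11) = -32900 - 44 = -32944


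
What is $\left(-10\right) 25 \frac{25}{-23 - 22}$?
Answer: $\frac{1250}{9} \approx 138.89$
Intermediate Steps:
$\left(-10\right) 25 \frac{25}{-23 - 22} = - 250 \frac{25}{-45} = - 250 \cdot 25 \left(- \frac{1}{45}\right) = \left(-250\right) \left(- \frac{5}{9}\right) = \frac{1250}{9}$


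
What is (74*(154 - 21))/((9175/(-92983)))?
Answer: -915138686/9175 ≈ -99743.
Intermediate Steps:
(74*(154 - 21))/((9175/(-92983))) = (74*133)/((9175*(-1/92983))) = 9842/(-9175/92983) = 9842*(-92983/9175) = -915138686/9175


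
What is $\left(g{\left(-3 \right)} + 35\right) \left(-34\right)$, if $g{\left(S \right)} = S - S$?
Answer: $-1190$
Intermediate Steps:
$g{\left(S \right)} = 0$
$\left(g{\left(-3 \right)} + 35\right) \left(-34\right) = \left(0 + 35\right) \left(-34\right) = 35 \left(-34\right) = -1190$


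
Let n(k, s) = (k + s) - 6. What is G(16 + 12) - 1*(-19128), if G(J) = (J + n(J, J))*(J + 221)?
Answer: 38550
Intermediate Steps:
n(k, s) = -6 + k + s
G(J) = (-6 + 3*J)*(221 + J) (G(J) = (J + (-6 + J + J))*(J + 221) = (J + (-6 + 2*J))*(221 + J) = (-6 + 3*J)*(221 + J))
G(16 + 12) - 1*(-19128) = (-1326 + 3*(16 + 12)² + 657*(16 + 12)) - 1*(-19128) = (-1326 + 3*28² + 657*28) + 19128 = (-1326 + 3*784 + 18396) + 19128 = (-1326 + 2352 + 18396) + 19128 = 19422 + 19128 = 38550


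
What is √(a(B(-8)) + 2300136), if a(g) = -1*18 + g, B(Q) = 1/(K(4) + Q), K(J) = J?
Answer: √9200471/2 ≈ 1516.6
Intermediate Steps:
B(Q) = 1/(4 + Q)
a(g) = -18 + g
√(a(B(-8)) + 2300136) = √((-18 + 1/(4 - 8)) + 2300136) = √((-18 + 1/(-4)) + 2300136) = √((-18 - ¼) + 2300136) = √(-73/4 + 2300136) = √(9200471/4) = √9200471/2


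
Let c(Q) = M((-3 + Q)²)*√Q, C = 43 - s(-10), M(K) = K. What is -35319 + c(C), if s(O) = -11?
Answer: -35319 + 7803*√6 ≈ -16206.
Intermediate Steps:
C = 54 (C = 43 - 1*(-11) = 43 + 11 = 54)
c(Q) = √Q*(-3 + Q)² (c(Q) = (-3 + Q)²*√Q = √Q*(-3 + Q)²)
-35319 + c(C) = -35319 + √54*(-3 + 54)² = -35319 + (3*√6)*51² = -35319 + (3*√6)*2601 = -35319 + 7803*√6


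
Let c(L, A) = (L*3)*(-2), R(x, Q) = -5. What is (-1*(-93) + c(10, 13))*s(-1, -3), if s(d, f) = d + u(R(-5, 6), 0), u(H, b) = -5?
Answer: -198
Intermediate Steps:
s(d, f) = -5 + d (s(d, f) = d - 5 = -5 + d)
c(L, A) = -6*L (c(L, A) = (3*L)*(-2) = -6*L)
(-1*(-93) + c(10, 13))*s(-1, -3) = (-1*(-93) - 6*10)*(-5 - 1) = (93 - 60)*(-6) = 33*(-6) = -198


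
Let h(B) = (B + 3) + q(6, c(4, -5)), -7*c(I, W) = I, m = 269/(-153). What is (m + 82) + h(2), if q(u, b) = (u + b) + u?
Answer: 103534/1071 ≈ 96.670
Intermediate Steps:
m = -269/153 (m = 269*(-1/153) = -269/153 ≈ -1.7582)
c(I, W) = -I/7
q(u, b) = b + 2*u (q(u, b) = (b + u) + u = b + 2*u)
h(B) = 101/7 + B (h(B) = (B + 3) + (-1/7*4 + 2*6) = (3 + B) + (-4/7 + 12) = (3 + B) + 80/7 = 101/7 + B)
(m + 82) + h(2) = (-269/153 + 82) + (101/7 + 2) = 12277/153 + 115/7 = 103534/1071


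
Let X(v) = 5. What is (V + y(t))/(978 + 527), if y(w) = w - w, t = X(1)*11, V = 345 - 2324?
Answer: -1979/1505 ≈ -1.3150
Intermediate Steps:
V = -1979
t = 55 (t = 5*11 = 55)
y(w) = 0
(V + y(t))/(978 + 527) = (-1979 + 0)/(978 + 527) = -1979/1505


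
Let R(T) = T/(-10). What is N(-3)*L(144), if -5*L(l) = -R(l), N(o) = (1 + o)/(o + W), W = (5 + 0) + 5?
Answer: 144/175 ≈ 0.82286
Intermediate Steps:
W = 10 (W = 5 + 5 = 10)
R(T) = -T/10 (R(T) = T*(-1/10) = -T/10)
N(o) = (1 + o)/(10 + o) (N(o) = (1 + o)/(o + 10) = (1 + o)/(10 + o))
L(l) = -l/50 (L(l) = -(-1)*(-l/10)/5 = -l/50)
N(-3)*L(144) = ((1 - 3)/(10 - 3))*(-1/50*144) = (-2/7)*(-72/25) = ((1/7)*(-2))*(-72/25) = -2/7*(-72/25) = 144/175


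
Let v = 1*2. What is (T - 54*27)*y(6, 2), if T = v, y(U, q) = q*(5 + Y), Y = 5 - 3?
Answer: -20384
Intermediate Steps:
Y = 2
y(U, q) = 7*q (y(U, q) = q*(5 + 2) = q*7 = 7*q)
v = 2
T = 2
(T - 54*27)*y(6, 2) = (2 - 54*27)*(7*2) = (2 - 1458)*14 = -1456*14 = -20384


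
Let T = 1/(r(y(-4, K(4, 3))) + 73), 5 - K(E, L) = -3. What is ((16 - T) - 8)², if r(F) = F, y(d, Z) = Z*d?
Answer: 106929/1681 ≈ 63.610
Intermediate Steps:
K(E, L) = 8 (K(E, L) = 5 - 1*(-3) = 5 + 3 = 8)
T = 1/41 (T = 1/(8*(-4) + 73) = 1/(-32 + 73) = 1/41 ≈ 0.024390)
((16 - T) - 8)² = ((16 - 1*1/41) - 8)² = ((16 - 1/41) - 8)² = (655/41 - 8)² = (327/41)² = 106929/1681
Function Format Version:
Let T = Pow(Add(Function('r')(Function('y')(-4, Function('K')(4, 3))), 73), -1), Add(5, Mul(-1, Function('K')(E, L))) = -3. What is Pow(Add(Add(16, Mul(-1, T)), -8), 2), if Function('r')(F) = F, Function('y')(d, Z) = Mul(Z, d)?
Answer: Rational(106929, 1681) ≈ 63.610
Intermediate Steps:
Function('K')(E, L) = 8 (Function('K')(E, L) = Add(5, Mul(-1, -3)) = Add(5, 3) = 8)
T = Rational(1, 41) (T = Pow(Add(Mul(8, -4), 73), -1) = Pow(Add(-32, 73), -1) = Pow(41, -1) = Rational(1, 41) ≈ 0.024390)
Pow(Add(Add(16, Mul(-1, T)), -8), 2) = Pow(Add(Add(16, Mul(-1, Rational(1, 41))), -8), 2) = Pow(Add(Add(16, Rational(-1, 41)), -8), 2) = Pow(Add(Rational(655, 41), -8), 2) = Pow(Rational(327, 41), 2) = Rational(106929, 1681)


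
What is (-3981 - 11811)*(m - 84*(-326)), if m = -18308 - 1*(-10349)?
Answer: -306759600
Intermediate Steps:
m = -7959 (m = -18308 + 10349 = -7959)
(-3981 - 11811)*(m - 84*(-326)) = (-3981 - 11811)*(-7959 - 84*(-326)) = -15792*(-7959 + 27384) = -15792*19425 = -306759600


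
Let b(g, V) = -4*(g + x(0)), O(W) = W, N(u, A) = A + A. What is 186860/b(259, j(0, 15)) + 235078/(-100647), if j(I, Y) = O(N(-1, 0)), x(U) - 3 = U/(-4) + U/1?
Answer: -4763315041/26369514 ≈ -180.64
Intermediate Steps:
N(u, A) = 2*A
x(U) = 3 + 3*U/4 (x(U) = 3 + (U/(-4) + U/1) = 3 + (U*(-¼) + U*1) = 3 + (-U/4 + U) = 3 + 3*U/4)
j(I, Y) = 0 (j(I, Y) = 2*0 = 0)
b(g, V) = -12 - 4*g (b(g, V) = -4*(g + (3 + (¾)*0)) = -4*(g + (3 + 0)) = -4*(g + 3) = -4*(3 + g) = -12 - 4*g)
186860/b(259, j(0, 15)) + 235078/(-100647) = 186860/(-12 - 4*259) + 235078/(-100647) = 186860/(-12 - 1036) + 235078*(-1/100647) = 186860/(-1048) - 235078/100647 = 186860*(-1/1048) - 235078/100647 = -46715/262 - 235078/100647 = -4763315041/26369514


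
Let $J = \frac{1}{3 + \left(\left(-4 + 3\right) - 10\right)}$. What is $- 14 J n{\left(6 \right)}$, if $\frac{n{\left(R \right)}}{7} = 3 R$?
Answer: $\frac{441}{2} \approx 220.5$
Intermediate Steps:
$n{\left(R \right)} = 21 R$ ($n{\left(R \right)} = 7 \cdot 3 R = 21 R$)
$J = - \frac{1}{8}$ ($J = \frac{1}{3 - 11} = \frac{1}{-8} = - \frac{1}{8} \approx -0.125$)
$- 14 J n{\left(6 \right)} = \left(-14\right) \left(- \frac{1}{8}\right) 21 \cdot 6 = \frac{7}{4} \cdot 126 = \frac{441}{2}$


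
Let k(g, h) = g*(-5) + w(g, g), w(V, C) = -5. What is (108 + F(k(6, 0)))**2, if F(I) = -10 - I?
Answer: 17689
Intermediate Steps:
k(g, h) = -5 - 5*g (k(g, h) = g*(-5) - 5 = -5*g - 5 = -5 - 5*g)
(108 + F(k(6, 0)))**2 = (108 + (-10 - (-5 - 5*6)))**2 = (108 + (-10 - (-5 - 30)))**2 = (108 + (-10 - 1*(-35)))**2 = (108 + (-10 + 35))**2 = (108 + 25)**2 = 133**2 = 17689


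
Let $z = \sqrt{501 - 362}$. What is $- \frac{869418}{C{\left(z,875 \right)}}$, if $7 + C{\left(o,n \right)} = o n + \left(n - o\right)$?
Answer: $\frac{62887902}{8785445} - \frac{63322611 \sqrt{139}}{8785445} \approx -77.819$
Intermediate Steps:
$z = \sqrt{139} \approx 11.79$
$C{\left(o,n \right)} = -7 + n - o + n o$ ($C{\left(o,n \right)} = -7 + \left(o n + \left(n - o\right)\right) = -7 + \left(n o + \left(n - o\right)\right) = -7 + \left(n - o + n o\right) = -7 + n - o + n o$)
$- \frac{869418}{C{\left(z,875 \right)}} = - \frac{869418}{-7 + 875 - \sqrt{139} + 875 \sqrt{139}} = - \frac{869418}{868 + 874 \sqrt{139}}$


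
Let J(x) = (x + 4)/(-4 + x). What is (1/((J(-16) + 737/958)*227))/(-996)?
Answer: -2395/741468714 ≈ -3.2301e-6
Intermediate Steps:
J(x) = (4 + x)/(-4 + x)
(1/((J(-16) + 737/958)*227))/(-996) = (1/(((4 - 16)/(-4 - 16) + 737/958)*227))/(-996) = ((1/227)/(-12/(-20) + 737*(1/958)))*(-1/996) = ((1/227)/(-1/20*(-12) + 737/958))*(-1/996) = ((1/227)/(3/5 + 737/958))*(-1/996) = ((1/227)/(6559/4790))*(-1/996) = ((4790/6559)*(1/227))*(-1/996) = (4790/1488893)*(-1/996) = -2395/741468714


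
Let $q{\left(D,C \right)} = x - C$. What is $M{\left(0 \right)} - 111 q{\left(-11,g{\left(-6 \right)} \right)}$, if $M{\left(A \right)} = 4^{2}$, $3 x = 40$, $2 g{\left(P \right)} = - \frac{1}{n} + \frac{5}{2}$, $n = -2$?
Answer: $- \frac{2595}{2} \approx -1297.5$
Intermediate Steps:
$g{\left(P \right)} = \frac{3}{2}$ ($g{\left(P \right)} = \frac{- \frac{1}{-2} + \frac{5}{2}}{2} = \frac{\left(-1\right) \left(- \frac{1}{2}\right) + 5 \cdot \frac{1}{2}}{2} = \frac{\frac{1}{2} + \frac{5}{2}}{2} = \frac{1}{2} \cdot 3 = \frac{3}{2}$)
$x = \frac{40}{3}$ ($x = \frac{1}{3} \cdot 40 = \frac{40}{3} \approx 13.333$)
$M{\left(A \right)} = 16$
$q{\left(D,C \right)} = \frac{40}{3} - C$
$M{\left(0 \right)} - 111 q{\left(-11,g{\left(-6 \right)} \right)} = 16 - 111 \left(\frac{40}{3} - \frac{3}{2}\right) = 16 - \frac{2627}{2} = - \frac{2595}{2}$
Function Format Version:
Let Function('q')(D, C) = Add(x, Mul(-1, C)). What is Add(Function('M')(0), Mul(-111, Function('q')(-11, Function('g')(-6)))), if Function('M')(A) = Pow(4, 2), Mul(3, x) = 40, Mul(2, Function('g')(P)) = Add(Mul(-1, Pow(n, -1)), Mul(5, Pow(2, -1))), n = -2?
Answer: Rational(-2595, 2) ≈ -1297.5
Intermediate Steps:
Function('g')(P) = Rational(3, 2) (Function('g')(P) = Mul(Rational(1, 2), Add(Mul(-1, Pow(-2, -1)), Mul(5, Pow(2, -1)))) = Mul(Rational(1, 2), Add(Mul(-1, Rational(-1, 2)), Mul(5, Rational(1, 2)))) = Mul(Rational(1, 2), Add(Rational(1, 2), Rational(5, 2))) = Mul(Rational(1, 2), 3) = Rational(3, 2))
x = Rational(40, 3) (x = Mul(Rational(1, 3), 40) = Rational(40, 3) ≈ 13.333)
Function('M')(A) = 16
Function('q')(D, C) = Add(Rational(40, 3), Mul(-1, C))
Add(Function('M')(0), Mul(-111, Function('q')(-11, Function('g')(-6)))) = Add(16, Mul(-111, Add(Rational(40, 3), Mul(-1, Rational(3, 2))))) = Add(16, Mul(-111, Add(Rational(40, 3), Rational(-3, 2)))) = Add(16, Mul(-111, Rational(71, 6))) = Add(16, Rational(-2627, 2)) = Rational(-2595, 2)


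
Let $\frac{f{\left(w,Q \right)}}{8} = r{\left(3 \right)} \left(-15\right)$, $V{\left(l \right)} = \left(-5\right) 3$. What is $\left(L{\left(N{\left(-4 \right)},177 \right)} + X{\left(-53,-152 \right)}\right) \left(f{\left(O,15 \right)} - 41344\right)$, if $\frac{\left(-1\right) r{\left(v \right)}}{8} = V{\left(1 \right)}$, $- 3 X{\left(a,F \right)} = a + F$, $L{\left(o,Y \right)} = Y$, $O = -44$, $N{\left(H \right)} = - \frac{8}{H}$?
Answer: $- \frac{41027584}{3} \approx -1.3676 \cdot 10^{7}$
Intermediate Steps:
$X{\left(a,F \right)} = - \frac{F}{3} - \frac{a}{3}$ ($X{\left(a,F \right)} = - \frac{a + F}{3} = - \frac{F + a}{3} = - \frac{F}{3} - \frac{a}{3}$)
$V{\left(l \right)} = -15$
$r{\left(v \right)} = 120$ ($r{\left(v \right)} = \left(-8\right) \left(-15\right) = 120$)
$f{\left(w,Q \right)} = -14400$ ($f{\left(w,Q \right)} = 8 \cdot 120 \left(-15\right) = 8 \left(-1800\right) = -14400$)
$\left(L{\left(N{\left(-4 \right)},177 \right)} + X{\left(-53,-152 \right)}\right) \left(f{\left(O,15 \right)} - 41344\right) = \left(177 - - \frac{205}{3}\right) \left(-14400 - 41344\right) = \left(177 + \left(\frac{152}{3} + \frac{53}{3}\right)\right) \left(-55744\right) = \left(177 + \frac{205}{3}\right) \left(-55744\right) = \frac{736}{3} \left(-55744\right) = - \frac{41027584}{3}$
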